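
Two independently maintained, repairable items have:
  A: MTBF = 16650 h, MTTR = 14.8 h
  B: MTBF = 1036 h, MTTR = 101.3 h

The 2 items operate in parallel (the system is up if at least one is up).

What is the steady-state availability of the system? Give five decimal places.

0.99992

A(A) = MTBF/(MTBF+MTTR) = 16650/(16650+14.8) = 0.999112
A(B) = MTBF/(MTBF+MTTR) = 1036/(1036+101.3) = 0.910929
Parallel availability: 1 − (1 − 0.999112)(1 − 0.910929) = 0.99992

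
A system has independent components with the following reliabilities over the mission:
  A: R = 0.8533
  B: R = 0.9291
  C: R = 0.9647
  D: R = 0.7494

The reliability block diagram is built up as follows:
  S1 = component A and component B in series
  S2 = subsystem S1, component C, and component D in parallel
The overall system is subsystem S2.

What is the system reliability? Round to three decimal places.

Series (A and B): 0.85330 × 0.92910 = 0.79280
Parallel ([0.79280], C, and D): 1 − (1 − 0.79280)(1 − 0.96470)(1 − 0.74940) = 0.998

0.998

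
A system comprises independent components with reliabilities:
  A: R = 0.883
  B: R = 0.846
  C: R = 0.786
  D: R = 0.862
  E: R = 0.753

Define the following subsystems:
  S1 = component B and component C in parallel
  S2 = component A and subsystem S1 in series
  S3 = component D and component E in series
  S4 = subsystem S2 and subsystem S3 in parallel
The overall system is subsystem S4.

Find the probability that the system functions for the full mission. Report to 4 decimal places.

0.9487

Parallel (B and C): 1 − (1 − 0.846000)(1 − 0.786000) = 0.967044
Series (A and [0.967044]): 0.883000 × 0.967044 = 0.853900
Series (D and E): 0.862000 × 0.753000 = 0.649086
Parallel ([0.853900] and [0.649086]): 1 − (1 − 0.853900)(1 − 0.649086) = 0.9487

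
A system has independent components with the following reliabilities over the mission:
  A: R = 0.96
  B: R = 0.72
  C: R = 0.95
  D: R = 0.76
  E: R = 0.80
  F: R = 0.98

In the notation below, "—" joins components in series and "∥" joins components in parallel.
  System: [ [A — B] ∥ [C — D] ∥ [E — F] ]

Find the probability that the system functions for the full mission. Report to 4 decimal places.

0.9815

Series (A and B): 0.960000 × 0.720000 = 0.691200
Series (C and D): 0.950000 × 0.760000 = 0.722000
Series (E and F): 0.800000 × 0.980000 = 0.784000
Parallel ([0.691200], [0.722000], and [0.784000]): 1 − (1 − 0.691200)(1 − 0.722000)(1 − 0.784000) = 0.9815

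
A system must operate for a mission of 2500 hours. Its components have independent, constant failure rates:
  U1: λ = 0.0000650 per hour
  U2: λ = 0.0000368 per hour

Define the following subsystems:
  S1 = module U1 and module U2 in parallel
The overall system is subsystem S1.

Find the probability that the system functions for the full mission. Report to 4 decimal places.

R(U1) = exp(−0.0000650 × 2500) = 0.850016
R(U2) = exp(−0.0000368 × 2500) = 0.912105
Parallel (U1 and U2): 1 − (1 − 0.850016)(1 − 0.912105) = 0.9868

0.9868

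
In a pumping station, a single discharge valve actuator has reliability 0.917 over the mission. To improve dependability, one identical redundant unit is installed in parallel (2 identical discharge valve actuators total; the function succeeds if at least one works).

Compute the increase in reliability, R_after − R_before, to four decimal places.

R_before = 0.917
R_after = 1 − (1 − 0.917)^2 = 0.9931
ΔR = 0.9931 − 0.917 = 0.0761

0.0761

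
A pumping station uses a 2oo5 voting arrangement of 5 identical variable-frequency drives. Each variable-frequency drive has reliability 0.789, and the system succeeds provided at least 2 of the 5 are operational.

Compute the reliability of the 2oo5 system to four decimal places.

0.9918

R = Σ_{i=2}^{5} C(5,i) p^i (1−p)^{5−i} with p = 0.789
C(5,2)·0.789^2·0.211^3 = 0.058479
C(5,3)·0.789^3·0.211^2 = 0.218673
C(5,4)·0.789^4·0.211^1 = 0.408847
C(5,5)·0.789^5·0.211^0 = 0.305763
Sum = 0.9918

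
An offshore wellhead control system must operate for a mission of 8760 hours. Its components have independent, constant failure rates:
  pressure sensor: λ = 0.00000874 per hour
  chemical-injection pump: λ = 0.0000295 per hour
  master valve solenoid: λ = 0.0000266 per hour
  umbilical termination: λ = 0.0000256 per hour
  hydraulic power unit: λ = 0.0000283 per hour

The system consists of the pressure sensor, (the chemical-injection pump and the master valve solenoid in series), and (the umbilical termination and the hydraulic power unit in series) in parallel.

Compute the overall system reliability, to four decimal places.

R(pressure sensor) = exp(−0.00000874 × 8760) = 0.926295
R(chemical-injection pump) = exp(−0.0000295 × 8760) = 0.772271
R(master valve solenoid) = exp(−0.0000266 × 8760) = 0.792141
R(umbilical termination) = exp(−0.0000256 × 8760) = 0.799111
R(hydraulic power unit) = exp(−0.0000283 × 8760) = 0.780432
Series (chemical-injection pump and master valve solenoid): 0.772271 × 0.792141 = 0.611748
Series (umbilical termination and hydraulic power unit): 0.799111 × 0.780432 = 0.623652
Parallel (pressure sensor, [0.611748], and [0.623652]): 1 − (1 − 0.926295)(1 − 0.611748)(1 − 0.623652) = 0.9892

0.9892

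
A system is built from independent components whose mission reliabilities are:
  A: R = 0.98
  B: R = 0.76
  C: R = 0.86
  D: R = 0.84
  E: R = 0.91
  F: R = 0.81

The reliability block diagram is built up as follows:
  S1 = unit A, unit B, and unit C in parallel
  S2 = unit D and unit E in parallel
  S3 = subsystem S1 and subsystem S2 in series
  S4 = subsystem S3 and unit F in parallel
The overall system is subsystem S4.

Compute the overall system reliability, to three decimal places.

0.997

Parallel (A, B, and C): 1 − (1 − 0.98000)(1 − 0.76000)(1 − 0.86000) = 0.99933
Parallel (D and E): 1 − (1 − 0.84000)(1 − 0.91000) = 0.98560
Series ([0.99933] and [0.98560]): 0.99933 × 0.98560 = 0.98494
Parallel ([0.98494] and F): 1 − (1 − 0.98494)(1 − 0.81000) = 0.997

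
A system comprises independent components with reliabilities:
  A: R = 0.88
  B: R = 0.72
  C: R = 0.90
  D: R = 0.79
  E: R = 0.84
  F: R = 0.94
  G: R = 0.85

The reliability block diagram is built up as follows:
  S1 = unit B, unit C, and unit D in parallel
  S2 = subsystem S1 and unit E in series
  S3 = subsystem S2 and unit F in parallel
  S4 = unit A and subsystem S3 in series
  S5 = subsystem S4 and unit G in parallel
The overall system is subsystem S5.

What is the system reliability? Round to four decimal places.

0.9807

Parallel (B, C, and D): 1 − (1 − 0.720000)(1 − 0.900000)(1 − 0.790000) = 0.994120
Series ([0.994120] and E): 0.994120 × 0.840000 = 0.835061
Parallel ([0.835061] and F): 1 − (1 − 0.835061)(1 − 0.940000) = 0.990104
Series (A and [0.990104]): 0.880000 × 0.990104 = 0.871292
Parallel ([0.871292] and G): 1 − (1 − 0.871292)(1 − 0.850000) = 0.9807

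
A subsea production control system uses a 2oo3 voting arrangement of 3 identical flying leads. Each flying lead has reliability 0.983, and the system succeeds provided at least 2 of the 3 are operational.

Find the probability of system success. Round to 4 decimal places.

0.9991

R = Σ_{i=2}^{3} C(3,i) p^i (1−p)^{3−i} with p = 0.983
C(3,2)·0.983^2·0.017^1 = 0.049281
C(3,3)·0.983^3·0.017^0 = 0.949862
Sum = 0.9991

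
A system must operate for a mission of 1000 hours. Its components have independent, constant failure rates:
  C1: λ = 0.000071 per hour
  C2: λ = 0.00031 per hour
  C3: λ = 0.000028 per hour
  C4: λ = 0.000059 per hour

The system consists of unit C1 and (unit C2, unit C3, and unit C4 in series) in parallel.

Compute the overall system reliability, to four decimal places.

0.9775

R(C1) = exp(−0.000071 × 1000) = 0.931462
R(C2) = exp(−0.00031 × 1000) = 0.733447
R(C3) = exp(−0.000028 × 1000) = 0.972388
R(C4) = exp(−0.000059 × 1000) = 0.942707
Series (C2, C3, and C4): 0.733447 × 0.972388 × 0.942707 = 0.672334
Parallel (C1 and [0.672334]): 1 − (1 − 0.931462)(1 − 0.672334) = 0.9775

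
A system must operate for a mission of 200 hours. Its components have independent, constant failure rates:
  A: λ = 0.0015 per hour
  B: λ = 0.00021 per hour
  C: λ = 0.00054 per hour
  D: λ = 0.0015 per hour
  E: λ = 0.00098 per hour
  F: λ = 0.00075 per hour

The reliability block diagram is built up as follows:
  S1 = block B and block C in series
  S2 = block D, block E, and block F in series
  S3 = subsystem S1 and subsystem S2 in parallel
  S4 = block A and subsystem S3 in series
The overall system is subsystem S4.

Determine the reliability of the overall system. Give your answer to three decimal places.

R(A) = exp(−0.0015 × 200) = 0.74082
R(B) = exp(−0.00021 × 200) = 0.95887
R(C) = exp(−0.00054 × 200) = 0.89763
R(D) = exp(−0.0015 × 200) = 0.74082
R(E) = exp(−0.00098 × 200) = 0.82201
R(F) = exp(−0.00075 × 200) = 0.86071
Series (B and C): 0.95887 × 0.89763 = 0.86071
Series (D, E, and F): 0.74082 × 0.82201 × 0.86071 = 0.52414
Parallel ([0.86071] and [0.52414]): 1 − (1 − 0.86071)(1 − 0.52414) = 0.93372
Series (A and [0.93372]): 0.74082 × 0.93372 = 0.692

0.692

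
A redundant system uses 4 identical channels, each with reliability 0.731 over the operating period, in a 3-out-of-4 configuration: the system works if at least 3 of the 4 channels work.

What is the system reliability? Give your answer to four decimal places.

R = Σ_{i=3}^{4} C(4,i) p^i (1−p)^{4−i} with p = 0.731
C(4,3)·0.731^3·0.269^1 = 0.420305
C(4,4)·0.731^4·0.269^0 = 0.285542
Sum = 0.7058

0.7058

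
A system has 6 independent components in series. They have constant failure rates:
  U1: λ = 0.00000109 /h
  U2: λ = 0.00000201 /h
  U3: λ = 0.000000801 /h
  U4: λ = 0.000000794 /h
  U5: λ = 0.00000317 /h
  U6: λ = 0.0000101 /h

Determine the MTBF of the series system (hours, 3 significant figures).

55700

Series of exponential components: λ_sys = Σ λ_i
λ_sys = 0.00000109 + 0.00000201 + 0.000000801 + 0.000000794 + 0.00000317 + 0.0000101 = 1.7965e-05 /h
MTBF = 1 / λ_sys = 55700 h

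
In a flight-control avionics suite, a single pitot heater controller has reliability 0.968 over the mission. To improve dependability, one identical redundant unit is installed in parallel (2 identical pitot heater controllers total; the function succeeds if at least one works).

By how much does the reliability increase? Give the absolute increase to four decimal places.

0.0310

R_before = 0.968
R_after = 1 − (1 − 0.968)^2 = 0.9990
ΔR = 0.9990 − 0.968 = 0.0310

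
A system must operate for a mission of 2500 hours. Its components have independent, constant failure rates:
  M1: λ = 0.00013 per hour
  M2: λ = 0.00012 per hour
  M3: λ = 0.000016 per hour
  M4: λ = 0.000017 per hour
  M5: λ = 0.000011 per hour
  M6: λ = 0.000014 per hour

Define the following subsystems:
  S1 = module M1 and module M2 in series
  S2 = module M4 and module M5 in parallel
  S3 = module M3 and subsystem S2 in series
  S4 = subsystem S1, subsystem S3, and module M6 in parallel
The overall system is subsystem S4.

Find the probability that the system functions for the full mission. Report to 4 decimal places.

R(M1) = exp(−0.00013 × 2500) = 0.722527
R(M2) = exp(−0.00012 × 2500) = 0.740818
R(M3) = exp(−0.000016 × 2500) = 0.960789
R(M4) = exp(−0.000017 × 2500) = 0.958390
R(M5) = exp(−0.000011 × 2500) = 0.972875
R(M6) = exp(−0.000014 × 2500) = 0.965605
Series (M1 and M2): 0.722527 × 0.740818 = 0.535261
Parallel (M4 and M5): 1 − (1 − 0.958390)(1 − 0.972875) = 0.998871
Series (M3 and [0.998871]): 0.960789 × 0.998871 = 0.959704
Parallel ([0.535261], [0.959704], and M6): 1 − (1 − 0.535261)(1 − 0.959704)(1 − 0.965605) = 0.9994

0.9994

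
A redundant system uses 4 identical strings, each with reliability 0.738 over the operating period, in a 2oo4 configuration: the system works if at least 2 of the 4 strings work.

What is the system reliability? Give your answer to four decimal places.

0.9422

R = Σ_{i=2}^{4} C(4,i) p^i (1−p)^{4−i} with p = 0.738
C(4,2)·0.738^2·0.262^2 = 0.224319
C(4,3)·0.738^3·0.262^1 = 0.421241
C(4,4)·0.738^4·0.262^0 = 0.296637
Sum = 0.9422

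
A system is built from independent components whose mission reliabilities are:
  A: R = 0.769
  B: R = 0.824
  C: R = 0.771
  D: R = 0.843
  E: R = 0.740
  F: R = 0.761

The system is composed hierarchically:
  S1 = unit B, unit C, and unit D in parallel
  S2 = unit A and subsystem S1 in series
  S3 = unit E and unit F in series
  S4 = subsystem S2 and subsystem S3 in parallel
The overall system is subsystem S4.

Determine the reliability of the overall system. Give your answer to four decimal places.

Parallel (B, C, and D): 1 − (1 − 0.824000)(1 − 0.771000)(1 − 0.843000) = 0.993672
Series (A and [0.993672]): 0.769000 × 0.993672 = 0.764134
Series (E and F): 0.740000 × 0.761000 = 0.563140
Parallel ([0.764134] and [0.563140]): 1 − (1 − 0.764134)(1 − 0.563140) = 0.8970

0.8970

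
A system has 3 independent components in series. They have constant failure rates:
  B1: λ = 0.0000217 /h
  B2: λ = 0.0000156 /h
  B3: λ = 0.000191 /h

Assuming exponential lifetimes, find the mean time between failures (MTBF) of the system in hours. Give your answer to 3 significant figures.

Series of exponential components: λ_sys = Σ λ_i
λ_sys = 0.0000217 + 0.0000156 + 0.000191 = 2.2830e-04 /h
MTBF = 1 / λ_sys = 4380 h

4380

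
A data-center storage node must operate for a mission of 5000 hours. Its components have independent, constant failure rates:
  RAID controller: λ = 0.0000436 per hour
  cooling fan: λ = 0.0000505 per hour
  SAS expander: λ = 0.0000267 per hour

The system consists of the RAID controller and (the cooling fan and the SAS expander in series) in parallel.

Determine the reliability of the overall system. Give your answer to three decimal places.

0.937

R(RAID controller) = exp(−0.0000436 × 5000) = 0.80413
R(cooling fan) = exp(−0.0000505 × 5000) = 0.77686
R(SAS expander) = exp(−0.0000267 × 5000) = 0.87503
Series (cooling fan and SAS expander): 0.77686 × 0.87503 = 0.67978
Parallel (RAID controller and [0.67978]): 1 − (1 − 0.80413)(1 − 0.67978) = 0.937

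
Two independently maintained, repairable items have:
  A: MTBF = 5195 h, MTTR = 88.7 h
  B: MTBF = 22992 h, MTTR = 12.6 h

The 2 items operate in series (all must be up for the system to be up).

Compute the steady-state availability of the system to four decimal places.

A(A) = MTBF/(MTBF+MTTR) = 5195/(5195+88.7) = 0.983213
A(B) = MTBF/(MTBF+MTTR) = 22992/(22992+12.6) = 0.999452
Series availability: 0.983213 × 0.999452 = 0.9827

0.9827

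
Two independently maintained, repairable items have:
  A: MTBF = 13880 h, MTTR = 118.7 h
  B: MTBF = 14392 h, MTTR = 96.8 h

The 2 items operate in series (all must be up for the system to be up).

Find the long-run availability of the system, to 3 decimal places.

A(A) = MTBF/(MTBF+MTTR) = 13880/(13880+118.7) = 0.991521
A(B) = MTBF/(MTBF+MTTR) = 14392/(14392+96.8) = 0.993319
Series availability: 0.991521 × 0.993319 = 0.985

0.985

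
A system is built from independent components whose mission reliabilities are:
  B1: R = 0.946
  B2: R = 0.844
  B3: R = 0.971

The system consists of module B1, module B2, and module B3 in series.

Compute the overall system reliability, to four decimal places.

0.7753

Series (B1, B2, and B3): 0.946000 × 0.844000 × 0.971000 = 0.7753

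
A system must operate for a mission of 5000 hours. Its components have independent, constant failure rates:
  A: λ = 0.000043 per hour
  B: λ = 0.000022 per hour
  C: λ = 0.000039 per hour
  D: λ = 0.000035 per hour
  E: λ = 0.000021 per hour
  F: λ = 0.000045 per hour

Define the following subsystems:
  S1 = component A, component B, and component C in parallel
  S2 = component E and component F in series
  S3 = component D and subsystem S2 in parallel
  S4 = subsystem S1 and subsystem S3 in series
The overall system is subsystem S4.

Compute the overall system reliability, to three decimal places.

R(A) = exp(−0.000043 × 5000) = 0.80654
R(B) = exp(−0.000022 × 5000) = 0.89583
R(C) = exp(−0.000039 × 5000) = 0.82283
R(D) = exp(−0.000035 × 5000) = 0.83946
R(E) = exp(−0.000021 × 5000) = 0.90032
R(F) = exp(−0.000045 × 5000) = 0.79852
Parallel (A, B, and C): 1 − (1 − 0.80654)(1 − 0.89583)(1 − 0.82283) = 0.99643
Series (E and F): 0.90032 × 0.79852 = 0.71892
Parallel (D and [0.71892]): 1 − (1 − 0.83946)(1 − 0.71892) = 0.95488
Series ([0.99643] and [0.95488]): 0.99643 × 0.95488 = 0.951

0.951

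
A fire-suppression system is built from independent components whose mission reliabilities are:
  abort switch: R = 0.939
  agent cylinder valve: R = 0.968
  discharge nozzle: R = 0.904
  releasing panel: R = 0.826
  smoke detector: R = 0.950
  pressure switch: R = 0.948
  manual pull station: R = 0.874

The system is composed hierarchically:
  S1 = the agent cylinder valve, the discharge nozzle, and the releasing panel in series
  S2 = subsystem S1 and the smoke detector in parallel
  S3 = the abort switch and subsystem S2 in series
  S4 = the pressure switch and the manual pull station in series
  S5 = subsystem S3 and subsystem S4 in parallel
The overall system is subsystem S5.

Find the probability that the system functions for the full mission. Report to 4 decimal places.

Series (agent cylinder valve, discharge nozzle, and releasing panel): 0.968000 × 0.904000 × 0.826000 = 0.722809
Parallel ([0.722809] and smoke detector): 1 − (1 − 0.722809)(1 − 0.950000) = 0.986140
Series (abort switch and [0.986140]): 0.939000 × 0.986140 = 0.925985
Series (pressure switch and manual pull station): 0.948000 × 0.874000 = 0.828552
Parallel ([0.925985] and [0.828552]): 1 − (1 − 0.925985)(1 − 0.828552) = 0.9873

0.9873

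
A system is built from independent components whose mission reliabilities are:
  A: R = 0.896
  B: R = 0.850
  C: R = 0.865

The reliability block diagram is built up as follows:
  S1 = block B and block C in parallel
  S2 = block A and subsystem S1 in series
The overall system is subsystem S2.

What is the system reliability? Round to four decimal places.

Parallel (B and C): 1 − (1 − 0.850000)(1 − 0.865000) = 0.979750
Series (A and [0.979750]): 0.896000 × 0.979750 = 0.8779

0.8779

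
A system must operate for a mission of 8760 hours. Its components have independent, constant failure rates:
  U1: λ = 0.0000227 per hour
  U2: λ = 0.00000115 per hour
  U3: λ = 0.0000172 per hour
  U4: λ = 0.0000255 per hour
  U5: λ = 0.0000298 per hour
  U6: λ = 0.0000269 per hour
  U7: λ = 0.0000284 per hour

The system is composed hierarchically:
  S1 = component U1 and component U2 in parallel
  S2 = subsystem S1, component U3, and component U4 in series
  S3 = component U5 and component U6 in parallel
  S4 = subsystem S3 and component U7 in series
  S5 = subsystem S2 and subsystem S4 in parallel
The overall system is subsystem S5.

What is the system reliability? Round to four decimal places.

0.9192

R(U1) = exp(−0.0000227 × 8760) = 0.819671
R(U2) = exp(−0.00000115 × 8760) = 0.989977
R(U3) = exp(−0.0000172 × 8760) = 0.860130
R(U4) = exp(−0.0000255 × 8760) = 0.799811
R(U5) = exp(−0.0000298 × 8760) = 0.770244
R(U6) = exp(−0.0000269 × 8760) = 0.790062
R(U7) = exp(−0.0000284 × 8760) = 0.779748
Parallel (U1 and U2): 1 − (1 − 0.819671)(1 − 0.989977) = 0.998193
Series ([0.998193], U3, and U4): 0.998193 × 0.860130 × 0.799811 = 0.686698
Parallel (U5 and U6): 1 − (1 − 0.770244)(1 − 0.790062) = 0.951765
Series ([0.951765] and U7): 0.951765 × 0.779748 = 0.742137
Parallel ([0.686698] and [0.742137]): 1 − (1 − 0.686698)(1 − 0.742137) = 0.9192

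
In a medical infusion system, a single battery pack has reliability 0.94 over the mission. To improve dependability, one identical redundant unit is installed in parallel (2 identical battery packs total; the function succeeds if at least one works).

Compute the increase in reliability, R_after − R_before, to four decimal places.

0.0564

R_before = 0.94
R_after = 1 − (1 − 0.94)^2 = 0.9964
ΔR = 0.9964 − 0.94 = 0.0564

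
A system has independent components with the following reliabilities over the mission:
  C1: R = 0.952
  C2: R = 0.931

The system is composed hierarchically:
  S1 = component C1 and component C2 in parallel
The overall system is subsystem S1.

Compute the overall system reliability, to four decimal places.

Parallel (C1 and C2): 1 − (1 − 0.952000)(1 − 0.931000) = 0.9967

0.9967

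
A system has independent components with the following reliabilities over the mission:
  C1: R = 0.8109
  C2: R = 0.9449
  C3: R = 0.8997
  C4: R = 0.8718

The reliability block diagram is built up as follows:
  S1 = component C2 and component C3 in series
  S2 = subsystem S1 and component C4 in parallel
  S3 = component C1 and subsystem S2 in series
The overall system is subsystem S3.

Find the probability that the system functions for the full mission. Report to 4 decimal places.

0.7953

Series (C2 and C3): 0.944900 × 0.899700 = 0.850127
Parallel ([0.850127] and C4): 1 − (1 − 0.850127)(1 − 0.871800) = 0.980786
Series (C1 and [0.980786]): 0.810900 × 0.980786 = 0.7953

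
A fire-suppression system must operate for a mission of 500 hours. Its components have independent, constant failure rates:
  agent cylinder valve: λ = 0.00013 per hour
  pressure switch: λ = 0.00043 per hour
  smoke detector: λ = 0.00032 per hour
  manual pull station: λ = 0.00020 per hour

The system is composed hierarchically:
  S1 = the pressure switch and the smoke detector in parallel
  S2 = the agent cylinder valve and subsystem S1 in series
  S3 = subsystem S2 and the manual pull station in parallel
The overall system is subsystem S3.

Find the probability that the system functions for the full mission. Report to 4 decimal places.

0.9915

R(agent cylinder valve) = exp(−0.00013 × 500) = 0.937067
R(pressure switch) = exp(−0.00043 × 500) = 0.806541
R(smoke detector) = exp(−0.00032 × 500) = 0.852144
R(manual pull station) = exp(−0.00020 × 500) = 0.904837
Parallel (pressure switch and smoke detector): 1 − (1 − 0.806541)(1 − 0.852144) = 0.971396
Series (agent cylinder valve and [0.971396]): 0.937067 × 0.971396 = 0.910263
Parallel ([0.910263] and manual pull station): 1 − (1 − 0.910263)(1 − 0.904837) = 0.9915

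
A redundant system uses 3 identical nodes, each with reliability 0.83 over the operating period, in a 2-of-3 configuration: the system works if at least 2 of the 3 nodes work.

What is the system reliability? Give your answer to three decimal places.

R = Σ_{i=2}^{3} C(3,i) p^i (1−p)^{3−i} with p = 0.83
C(3,2)·0.83^2·0.17^1 = 0.35134
C(3,3)·0.83^3·0.17^0 = 0.57179
Sum = 0.923

0.923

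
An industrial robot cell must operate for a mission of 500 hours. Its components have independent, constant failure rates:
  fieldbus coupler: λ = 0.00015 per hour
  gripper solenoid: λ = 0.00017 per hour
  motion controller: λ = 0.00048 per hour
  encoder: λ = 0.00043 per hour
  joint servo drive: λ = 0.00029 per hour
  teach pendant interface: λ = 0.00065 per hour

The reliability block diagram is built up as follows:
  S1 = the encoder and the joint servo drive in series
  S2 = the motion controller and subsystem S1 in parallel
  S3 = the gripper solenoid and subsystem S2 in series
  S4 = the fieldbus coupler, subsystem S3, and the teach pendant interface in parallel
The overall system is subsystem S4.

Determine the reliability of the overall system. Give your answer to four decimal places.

0.9972

R(fieldbus coupler) = exp(−0.00015 × 500) = 0.927743
R(gripper solenoid) = exp(−0.00017 × 500) = 0.918512
R(motion controller) = exp(−0.00048 × 500) = 0.786628
R(encoder) = exp(−0.00043 × 500) = 0.806541
R(joint servo drive) = exp(−0.00029 × 500) = 0.865022
R(teach pendant interface) = exp(−0.00065 × 500) = 0.722527
Series (encoder and joint servo drive): 0.806541 × 0.865022 = 0.697676
Parallel (motion controller and [0.697676]): 1 − (1 − 0.786628)(1 − 0.697676) = 0.935493
Series (gripper solenoid and [0.935493]): 0.918512 × 0.935493 = 0.859262
Parallel (fieldbus coupler, [0.859262], and teach pendant interface): 1 − (1 − 0.927743)(1 − 0.859262)(1 − 0.722527) = 0.9972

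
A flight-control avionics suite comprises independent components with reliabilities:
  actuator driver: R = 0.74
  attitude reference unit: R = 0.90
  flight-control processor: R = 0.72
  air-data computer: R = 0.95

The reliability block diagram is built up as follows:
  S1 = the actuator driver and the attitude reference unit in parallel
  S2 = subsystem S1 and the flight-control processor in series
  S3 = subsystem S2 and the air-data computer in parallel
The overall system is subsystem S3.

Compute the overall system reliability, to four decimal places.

Parallel (actuator driver and attitude reference unit): 1 − (1 − 0.740000)(1 − 0.900000) = 0.974000
Series ([0.974000] and flight-control processor): 0.974000 × 0.720000 = 0.701280
Parallel ([0.701280] and air-data computer): 1 − (1 − 0.701280)(1 − 0.950000) = 0.9851

0.9851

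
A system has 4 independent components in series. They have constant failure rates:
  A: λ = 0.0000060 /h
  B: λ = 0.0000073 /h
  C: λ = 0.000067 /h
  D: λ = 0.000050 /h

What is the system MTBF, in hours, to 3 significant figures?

Series of exponential components: λ_sys = Σ λ_i
λ_sys = 0.0000060 + 0.0000073 + 0.000067 + 0.000050 = 1.3030e-04 /h
MTBF = 1 / λ_sys = 7670 h

7670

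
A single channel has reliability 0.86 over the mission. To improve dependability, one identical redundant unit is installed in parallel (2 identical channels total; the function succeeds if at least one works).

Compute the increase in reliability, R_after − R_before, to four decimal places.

R_before = 0.86
R_after = 1 − (1 − 0.86)^2 = 0.9804
ΔR = 0.9804 − 0.86 = 0.1204

0.1204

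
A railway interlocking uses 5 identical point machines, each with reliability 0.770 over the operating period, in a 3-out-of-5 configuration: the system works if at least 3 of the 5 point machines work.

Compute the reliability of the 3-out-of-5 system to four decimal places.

0.9164

R = Σ_{i=3}^{5} C(5,i) p^i (1−p)^{5−i} with p = 0.770
C(5,3)·0.770^3·0.230^2 = 0.241506
C(5,4)·0.770^4·0.230^1 = 0.404260
C(5,5)·0.770^5·0.230^0 = 0.270678
Sum = 0.9164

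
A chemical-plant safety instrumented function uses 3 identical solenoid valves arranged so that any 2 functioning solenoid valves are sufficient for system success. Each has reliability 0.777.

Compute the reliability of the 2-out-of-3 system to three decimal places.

0.873

R = Σ_{i=2}^{3} C(3,i) p^i (1−p)^{3−i} with p = 0.777
C(3,2)·0.777^2·0.223^1 = 0.40389
C(3,3)·0.777^3·0.223^0 = 0.46910
Sum = 0.873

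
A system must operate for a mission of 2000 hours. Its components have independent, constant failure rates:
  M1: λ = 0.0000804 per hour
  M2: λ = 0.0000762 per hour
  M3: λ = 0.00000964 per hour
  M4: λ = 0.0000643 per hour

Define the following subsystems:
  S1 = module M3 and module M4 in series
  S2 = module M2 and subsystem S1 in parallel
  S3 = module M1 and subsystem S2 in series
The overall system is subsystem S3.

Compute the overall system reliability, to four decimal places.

R(M1) = exp(−0.0000804 × 2000) = 0.851462
R(M2) = exp(−0.0000762 × 2000) = 0.858645
R(M3) = exp(−0.00000964 × 2000) = 0.980905
R(M4) = exp(−0.0000643 × 2000) = 0.879326
Series (M3 and M4): 0.980905 × 0.879326 = 0.862535
Parallel (M2 and [0.862535]): 1 − (1 − 0.858645)(1 − 0.862535) = 0.980569
Series (M1 and [0.980569]): 0.851462 × 0.980569 = 0.8349

0.8349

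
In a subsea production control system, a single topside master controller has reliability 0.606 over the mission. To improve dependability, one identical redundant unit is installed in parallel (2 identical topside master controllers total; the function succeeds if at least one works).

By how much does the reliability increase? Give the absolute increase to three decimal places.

0.239

R_before = 0.606
R_after = 1 − (1 − 0.606)^2 = 0.845
ΔR = 0.845 − 0.606 = 0.239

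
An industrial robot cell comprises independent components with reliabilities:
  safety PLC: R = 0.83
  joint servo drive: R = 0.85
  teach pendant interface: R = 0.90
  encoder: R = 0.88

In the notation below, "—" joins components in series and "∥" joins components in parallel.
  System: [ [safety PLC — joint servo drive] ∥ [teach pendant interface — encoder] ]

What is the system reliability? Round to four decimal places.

Series (safety PLC and joint servo drive): 0.830000 × 0.850000 = 0.705500
Series (teach pendant interface and encoder): 0.900000 × 0.880000 = 0.792000
Parallel ([0.705500] and [0.792000]): 1 − (1 − 0.705500)(1 − 0.792000) = 0.9387

0.9387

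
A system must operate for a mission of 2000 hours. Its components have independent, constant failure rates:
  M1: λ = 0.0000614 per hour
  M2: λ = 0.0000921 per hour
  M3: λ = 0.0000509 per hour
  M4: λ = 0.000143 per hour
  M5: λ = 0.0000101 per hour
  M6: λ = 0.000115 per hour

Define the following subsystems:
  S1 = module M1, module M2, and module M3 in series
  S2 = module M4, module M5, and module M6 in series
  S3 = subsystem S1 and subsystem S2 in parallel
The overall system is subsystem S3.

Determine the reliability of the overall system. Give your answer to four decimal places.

0.8607

R(M1) = exp(−0.0000614 × 2000) = 0.884441
R(M2) = exp(−0.0000921 × 2000) = 0.831769
R(M3) = exp(−0.0000509 × 2000) = 0.903210
R(M4) = exp(−0.000143 × 2000) = 0.751263
R(M5) = exp(−0.0000101 × 2000) = 0.980003
R(M6) = exp(−0.000115 × 2000) = 0.794534
Series (M1, M2, and M3): 0.884441 × 0.831769 × 0.903210 = 0.664447
Series (M4, M5, and M6): 0.751263 × 0.980003 × 0.794534 = 0.584968
Parallel ([0.664447] and [0.584968]): 1 − (1 − 0.664447)(1 − 0.584968) = 0.8607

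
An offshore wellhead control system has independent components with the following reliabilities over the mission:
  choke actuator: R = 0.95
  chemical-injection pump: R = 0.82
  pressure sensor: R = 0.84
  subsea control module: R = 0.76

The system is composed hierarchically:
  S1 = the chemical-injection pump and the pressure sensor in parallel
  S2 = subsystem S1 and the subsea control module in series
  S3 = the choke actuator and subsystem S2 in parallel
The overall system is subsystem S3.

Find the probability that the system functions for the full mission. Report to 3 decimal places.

0.987

Parallel (chemical-injection pump and pressure sensor): 1 − (1 − 0.82000)(1 − 0.84000) = 0.97120
Series ([0.97120] and subsea control module): 0.97120 × 0.76000 = 0.73811
Parallel (choke actuator and [0.73811]): 1 − (1 − 0.95000)(1 − 0.73811) = 0.987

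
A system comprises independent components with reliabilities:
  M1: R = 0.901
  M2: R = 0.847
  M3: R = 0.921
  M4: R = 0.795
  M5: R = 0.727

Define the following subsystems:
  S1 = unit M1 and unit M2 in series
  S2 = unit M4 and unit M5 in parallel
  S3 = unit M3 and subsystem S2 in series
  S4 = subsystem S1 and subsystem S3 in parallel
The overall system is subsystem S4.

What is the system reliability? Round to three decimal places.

0.969

Series (M1 and M2): 0.90100 × 0.84700 = 0.76315
Parallel (M4 and M5): 1 − (1 − 0.79500)(1 − 0.72700) = 0.94404
Series (M3 and [0.94404]): 0.92100 × 0.94404 = 0.86946
Parallel ([0.76315] and [0.86946]): 1 − (1 − 0.76315)(1 − 0.86946) = 0.969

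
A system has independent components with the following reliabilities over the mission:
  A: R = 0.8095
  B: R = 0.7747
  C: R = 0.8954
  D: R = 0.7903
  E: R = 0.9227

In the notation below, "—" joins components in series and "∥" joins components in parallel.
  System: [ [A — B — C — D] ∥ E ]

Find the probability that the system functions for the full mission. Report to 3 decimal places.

Series (A, B, C, and D): 0.80950 × 0.77470 × 0.89540 × 0.79030 = 0.44377
Parallel ([0.44377] and E): 1 − (1 − 0.44377)(1 − 0.92270) = 0.957

0.957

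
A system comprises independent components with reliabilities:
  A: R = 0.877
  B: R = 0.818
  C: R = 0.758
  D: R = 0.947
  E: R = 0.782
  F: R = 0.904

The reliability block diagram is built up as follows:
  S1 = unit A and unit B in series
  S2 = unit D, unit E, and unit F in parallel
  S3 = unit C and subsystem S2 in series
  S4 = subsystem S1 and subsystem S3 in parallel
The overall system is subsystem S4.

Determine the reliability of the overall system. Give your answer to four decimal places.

0.9314

Series (A and B): 0.877000 × 0.818000 = 0.717386
Parallel (D, E, and F): 1 − (1 − 0.947000)(1 − 0.782000)(1 − 0.904000) = 0.998891
Series (C and [0.998891]): 0.758000 × 0.998891 = 0.757159
Parallel ([0.717386] and [0.757159]): 1 − (1 − 0.717386)(1 − 0.757159) = 0.9314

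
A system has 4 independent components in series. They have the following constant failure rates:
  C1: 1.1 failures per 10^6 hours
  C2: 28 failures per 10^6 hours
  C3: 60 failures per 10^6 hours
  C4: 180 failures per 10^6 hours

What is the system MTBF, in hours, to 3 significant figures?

Series of exponential components: λ_sys = Σ λ_i
λ_sys = 0.0000011 + 0.000028 + 0.000060 + 0.00018 = 2.6910e-04 /h
MTBF = 1 / λ_sys = 3720 h

3720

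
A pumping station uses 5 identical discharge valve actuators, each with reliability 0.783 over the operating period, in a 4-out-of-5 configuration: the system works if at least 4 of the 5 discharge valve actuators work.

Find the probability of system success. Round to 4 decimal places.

0.7021

R = Σ_{i=4}^{5} C(5,i) p^i (1−p)^{5−i} with p = 0.783
C(5,4)·0.783^4·0.217^1 = 0.407828
C(5,5)·0.783^5·0.217^0 = 0.294313
Sum = 0.7021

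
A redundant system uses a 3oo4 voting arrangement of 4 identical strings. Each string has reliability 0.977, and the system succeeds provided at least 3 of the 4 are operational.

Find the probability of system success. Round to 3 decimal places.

0.997

R = Σ_{i=3}^{4} C(4,i) p^i (1−p)^{4−i} with p = 0.977
C(4,3)·0.977^3·0.023^1 = 0.08580
C(4,4)·0.977^4·0.023^0 = 0.91113
Sum = 0.997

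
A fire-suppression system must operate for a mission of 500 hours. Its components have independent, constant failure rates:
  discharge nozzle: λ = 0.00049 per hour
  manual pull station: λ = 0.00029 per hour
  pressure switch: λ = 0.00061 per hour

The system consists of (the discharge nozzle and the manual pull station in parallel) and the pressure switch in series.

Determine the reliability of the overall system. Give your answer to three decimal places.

0.716

R(discharge nozzle) = exp(−0.00049 × 500) = 0.78270
R(manual pull station) = exp(−0.00029 × 500) = 0.86502
R(pressure switch) = exp(−0.00061 × 500) = 0.73712
Parallel (discharge nozzle and manual pull station): 1 − (1 − 0.78270)(1 − 0.86502) = 0.97067
Series ([0.97067] and pressure switch): 0.97067 × 0.73712 = 0.716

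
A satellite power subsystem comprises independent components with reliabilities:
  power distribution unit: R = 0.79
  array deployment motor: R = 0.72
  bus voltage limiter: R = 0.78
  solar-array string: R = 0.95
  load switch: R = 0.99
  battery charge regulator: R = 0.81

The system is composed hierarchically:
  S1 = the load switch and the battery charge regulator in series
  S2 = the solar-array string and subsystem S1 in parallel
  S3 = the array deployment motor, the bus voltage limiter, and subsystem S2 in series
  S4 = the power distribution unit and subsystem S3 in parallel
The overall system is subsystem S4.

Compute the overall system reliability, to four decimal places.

0.9068

Series (load switch and battery charge regulator): 0.990000 × 0.810000 = 0.801900
Parallel (solar-array string and [0.801900]): 1 − (1 − 0.950000)(1 − 0.801900) = 0.990095
Series (array deployment motor, bus voltage limiter, and [0.990095]): 0.720000 × 0.780000 × 0.990095 = 0.556037
Parallel (power distribution unit and [0.556037]): 1 − (1 − 0.790000)(1 − 0.556037) = 0.9068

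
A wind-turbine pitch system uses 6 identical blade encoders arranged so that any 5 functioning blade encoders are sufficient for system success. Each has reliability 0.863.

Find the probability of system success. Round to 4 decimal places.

0.8066

R = Σ_{i=5}^{6} C(6,i) p^i (1−p)^{6−i} with p = 0.863
C(6,5)·0.863^5·0.137^1 = 0.393483
C(6,6)·0.863^6·0.137^0 = 0.413109
Sum = 0.8066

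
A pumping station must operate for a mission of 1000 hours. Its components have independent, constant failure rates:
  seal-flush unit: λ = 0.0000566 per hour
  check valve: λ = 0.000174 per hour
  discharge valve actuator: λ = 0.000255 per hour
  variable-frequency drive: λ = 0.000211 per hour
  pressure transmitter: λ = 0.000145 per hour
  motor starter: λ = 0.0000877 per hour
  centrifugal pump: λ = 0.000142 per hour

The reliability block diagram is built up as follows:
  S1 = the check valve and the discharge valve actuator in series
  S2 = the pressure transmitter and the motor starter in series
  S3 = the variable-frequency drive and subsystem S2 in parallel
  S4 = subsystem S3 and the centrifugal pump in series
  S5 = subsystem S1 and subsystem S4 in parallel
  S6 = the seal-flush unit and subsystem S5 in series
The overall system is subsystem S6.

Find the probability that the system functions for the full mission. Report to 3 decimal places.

R(seal-flush unit) = exp(−0.0000566 × 1000) = 0.94497
R(check valve) = exp(−0.000174 × 1000) = 0.84030
R(discharge valve actuator) = exp(−0.000255 × 1000) = 0.77492
R(variable-frequency drive) = exp(−0.000211 × 1000) = 0.80977
R(pressure transmitter) = exp(−0.000145 × 1000) = 0.86502
R(motor starter) = exp(−0.0000877 × 1000) = 0.91604
R(centrifugal pump) = exp(−0.000142 × 1000) = 0.86762
Series (check valve and discharge valve actuator): 0.84030 × 0.77492 = 0.65117
Series (pressure transmitter and motor starter): 0.86502 × 0.91604 = 0.79239
Parallel (variable-frequency drive and [0.79239]): 1 − (1 − 0.80977)(1 − 0.79239) = 0.96051
Series ([0.96051] and centrifugal pump): 0.96051 × 0.86762 = 0.83336
Parallel ([0.65117] and [0.83336]): 1 − (1 − 0.65117)(1 − 0.83336) = 0.94187
Series (seal-flush unit and [0.94187]): 0.94497 × 0.94187 = 0.890

0.890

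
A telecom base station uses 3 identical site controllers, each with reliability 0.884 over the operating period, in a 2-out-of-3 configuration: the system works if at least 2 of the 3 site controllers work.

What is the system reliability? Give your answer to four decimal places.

R = Σ_{i=2}^{3} C(3,i) p^i (1−p)^{3−i} with p = 0.884
C(3,2)·0.884^2·0.116^1 = 0.271947
C(3,3)·0.884^3·0.116^0 = 0.690807
Sum = 0.9628

0.9628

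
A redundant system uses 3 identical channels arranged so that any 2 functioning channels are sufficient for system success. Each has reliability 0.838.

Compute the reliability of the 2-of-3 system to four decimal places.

0.9298

R = Σ_{i=2}^{3} C(3,i) p^i (1−p)^{3−i} with p = 0.838
C(3,2)·0.838^2·0.162^1 = 0.341291
C(3,3)·0.838^3·0.162^0 = 0.588480
Sum = 0.9298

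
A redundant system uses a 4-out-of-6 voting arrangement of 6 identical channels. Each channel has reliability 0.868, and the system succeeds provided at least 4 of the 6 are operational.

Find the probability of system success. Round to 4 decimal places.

0.9663

R = Σ_{i=4}^{6} C(6,i) p^i (1−p)^{6−i} with p = 0.868
C(6,4)·0.868^4·0.132^2 = 0.148360
C(6,5)·0.868^5·0.132^1 = 0.390233
C(6,6)·0.868^6·0.132^0 = 0.427679
Sum = 0.9663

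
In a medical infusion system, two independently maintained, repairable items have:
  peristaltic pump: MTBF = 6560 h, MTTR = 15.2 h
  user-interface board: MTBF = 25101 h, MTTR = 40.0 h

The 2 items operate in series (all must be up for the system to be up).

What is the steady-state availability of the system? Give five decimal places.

0.99610

A(peristaltic pump) = MTBF/(MTBF+MTTR) = 6560/(6560+15.2) = 0.997688
A(user-interface board) = MTBF/(MTBF+MTTR) = 25101/(25101+40.0) = 0.998409
Series availability: 0.997688 × 0.998409 = 0.99610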